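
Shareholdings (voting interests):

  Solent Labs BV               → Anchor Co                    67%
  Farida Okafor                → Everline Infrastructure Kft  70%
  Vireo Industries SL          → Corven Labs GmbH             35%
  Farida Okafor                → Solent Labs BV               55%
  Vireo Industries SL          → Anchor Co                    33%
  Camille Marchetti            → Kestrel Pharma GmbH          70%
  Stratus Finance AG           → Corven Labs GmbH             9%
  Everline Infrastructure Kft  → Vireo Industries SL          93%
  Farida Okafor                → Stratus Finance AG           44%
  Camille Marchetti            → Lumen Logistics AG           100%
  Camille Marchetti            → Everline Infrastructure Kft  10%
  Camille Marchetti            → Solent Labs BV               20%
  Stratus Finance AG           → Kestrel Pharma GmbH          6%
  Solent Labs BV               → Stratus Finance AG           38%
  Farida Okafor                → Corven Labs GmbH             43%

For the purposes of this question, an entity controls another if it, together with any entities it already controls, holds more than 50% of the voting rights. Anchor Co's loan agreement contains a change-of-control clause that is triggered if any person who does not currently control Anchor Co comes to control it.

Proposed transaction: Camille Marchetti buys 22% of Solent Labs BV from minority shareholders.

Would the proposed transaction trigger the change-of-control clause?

The purchase changes only Camille's holdings, so Camille is the only person who could newly come to control Anchor.
Camille holds 70% of Kestrel, so Camille controls Kestrel.
Camille holds 100% of Lumen, so Camille controls Lumen.
Neither Camille nor any entity Camille controls holds any voting interest in Anchor.
So before the transaction, Camille does not control Anchor.
After the purchase, Camille's direct stake in Solent rises to 20% + 22% = 42%.
Camille's side now holds 42% of Solent, not > 50%, so Camille still does not control Solent.
After the transaction, neither Camille nor any entity Camille controls holds a voting interest in Anchor, so Camille still does not control it.
No new person acquires control, so the clause is not triggered.

No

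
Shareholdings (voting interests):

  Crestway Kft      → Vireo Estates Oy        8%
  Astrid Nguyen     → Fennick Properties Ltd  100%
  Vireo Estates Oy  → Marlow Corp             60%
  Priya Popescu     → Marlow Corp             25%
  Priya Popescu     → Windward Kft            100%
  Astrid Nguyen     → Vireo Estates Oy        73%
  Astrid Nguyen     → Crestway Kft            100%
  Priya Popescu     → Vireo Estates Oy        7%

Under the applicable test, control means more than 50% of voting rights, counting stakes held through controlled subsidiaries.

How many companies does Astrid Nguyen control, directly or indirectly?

Astrid holds 100% of Crestway, so Astrid controls Crestway.
Astrid and Crestway together hold 73% + 8% = 81% of Vireo, so Astrid controls Vireo.
Astrid holds 100% of Fennick, so Astrid controls Fennick.
Vireo holds 60% of Marlow, so Astrid controls Marlow.
No other company's threshold is met.
Astrid controls 4 companies.

4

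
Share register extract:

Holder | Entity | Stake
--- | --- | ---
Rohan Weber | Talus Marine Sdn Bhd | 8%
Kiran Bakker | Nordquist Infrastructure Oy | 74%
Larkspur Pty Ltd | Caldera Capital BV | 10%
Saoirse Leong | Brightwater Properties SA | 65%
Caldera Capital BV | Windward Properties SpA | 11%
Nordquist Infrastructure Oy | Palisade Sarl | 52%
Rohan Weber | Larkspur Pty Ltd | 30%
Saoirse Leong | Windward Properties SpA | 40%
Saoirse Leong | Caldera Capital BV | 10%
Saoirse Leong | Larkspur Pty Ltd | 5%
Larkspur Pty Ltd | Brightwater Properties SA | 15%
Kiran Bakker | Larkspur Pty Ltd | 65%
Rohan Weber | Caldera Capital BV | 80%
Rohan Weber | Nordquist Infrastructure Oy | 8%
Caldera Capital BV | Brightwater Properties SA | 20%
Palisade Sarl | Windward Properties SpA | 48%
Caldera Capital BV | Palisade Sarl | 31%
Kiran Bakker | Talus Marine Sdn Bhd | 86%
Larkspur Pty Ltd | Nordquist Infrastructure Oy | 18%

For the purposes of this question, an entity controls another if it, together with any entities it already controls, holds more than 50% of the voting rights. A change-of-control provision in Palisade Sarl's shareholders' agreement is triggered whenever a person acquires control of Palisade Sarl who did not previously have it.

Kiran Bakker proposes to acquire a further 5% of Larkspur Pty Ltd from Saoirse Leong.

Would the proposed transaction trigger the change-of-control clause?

No

The purchase adds only to Kiran's holdings (Saoirse's stake shrinks), so Kiran is the only person who could newly come to control Palisade.
Kiran holds 65% of Larkspur, so Kiran controls Larkspur.
Larkspur and Kiran together hold 18% + 74% = 92% of Nordquist, so Kiran controls Nordquist.
Nordquist holds 52% of Palisade, so Kiran controls Palisade.
So Kiran already controls Palisade before the transaction.
After the purchase, Kiran's direct stake in Larkspur rises to 65% + 5% = 70%, and Saoirse's stake falls to 0%.
Kiran controlled Palisade already, so this is not a new person acquiring control; every other person's position is unchanged or reduced.
No new person acquires control, so the clause is not triggered.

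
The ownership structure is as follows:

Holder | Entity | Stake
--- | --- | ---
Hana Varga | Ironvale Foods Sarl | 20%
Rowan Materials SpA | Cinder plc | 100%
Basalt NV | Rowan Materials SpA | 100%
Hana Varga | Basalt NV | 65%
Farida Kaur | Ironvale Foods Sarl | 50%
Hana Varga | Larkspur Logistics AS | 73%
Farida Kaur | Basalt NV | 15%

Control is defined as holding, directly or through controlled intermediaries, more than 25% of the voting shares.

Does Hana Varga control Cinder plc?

Yes

Hana holds 65% of Basalt, so Hana controls Basalt.
Basalt holds 100% of Rowan, so Hana controls Rowan.
Rowan holds 100% of Cinder, so Hana controls Cinder.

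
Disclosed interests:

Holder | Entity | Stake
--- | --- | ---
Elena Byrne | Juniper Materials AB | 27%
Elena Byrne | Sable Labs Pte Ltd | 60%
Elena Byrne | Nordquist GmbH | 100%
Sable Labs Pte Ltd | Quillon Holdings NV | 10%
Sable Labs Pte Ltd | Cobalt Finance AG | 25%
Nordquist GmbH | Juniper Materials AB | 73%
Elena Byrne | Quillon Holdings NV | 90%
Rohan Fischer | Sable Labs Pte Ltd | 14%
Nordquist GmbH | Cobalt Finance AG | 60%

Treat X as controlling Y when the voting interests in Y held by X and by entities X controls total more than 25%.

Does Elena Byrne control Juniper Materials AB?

Yes

Elena holds 100% of Nordquist, so Elena controls Nordquist.
Nordquist and Elena together hold 73% + 27% = 100% of Juniper, so Elena controls Juniper.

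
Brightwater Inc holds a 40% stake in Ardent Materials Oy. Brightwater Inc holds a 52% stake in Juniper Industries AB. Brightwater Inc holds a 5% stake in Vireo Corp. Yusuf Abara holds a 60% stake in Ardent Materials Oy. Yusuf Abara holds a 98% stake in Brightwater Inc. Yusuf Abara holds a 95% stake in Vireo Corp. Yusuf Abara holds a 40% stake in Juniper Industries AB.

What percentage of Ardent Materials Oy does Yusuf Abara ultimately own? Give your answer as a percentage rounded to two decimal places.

Yusuf reaches Ardent along 2 paths.
Direct stake: 60% = 60%.
Via Brightwater: 98% × 40% = 39.2%.
Total: 60% + 39.2% = 99.2%.
Rounded: 99.20%.

99.20%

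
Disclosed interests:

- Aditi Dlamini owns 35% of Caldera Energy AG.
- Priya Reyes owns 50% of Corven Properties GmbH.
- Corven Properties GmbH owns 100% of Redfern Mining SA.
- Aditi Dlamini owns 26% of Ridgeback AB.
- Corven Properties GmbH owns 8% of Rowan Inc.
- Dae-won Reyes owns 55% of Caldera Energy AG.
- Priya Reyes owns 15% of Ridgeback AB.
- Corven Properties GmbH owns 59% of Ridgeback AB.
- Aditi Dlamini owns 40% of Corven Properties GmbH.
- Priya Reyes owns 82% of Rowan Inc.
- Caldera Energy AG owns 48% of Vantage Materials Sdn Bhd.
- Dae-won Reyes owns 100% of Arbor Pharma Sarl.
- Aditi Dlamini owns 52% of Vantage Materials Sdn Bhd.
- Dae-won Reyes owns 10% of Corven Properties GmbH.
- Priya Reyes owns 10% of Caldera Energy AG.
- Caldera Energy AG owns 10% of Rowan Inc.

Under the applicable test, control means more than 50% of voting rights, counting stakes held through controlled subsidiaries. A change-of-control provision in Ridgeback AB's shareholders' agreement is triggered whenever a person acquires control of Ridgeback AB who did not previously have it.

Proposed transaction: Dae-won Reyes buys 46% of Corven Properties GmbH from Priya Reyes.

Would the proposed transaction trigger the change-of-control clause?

Yes

The purchase adds only to Dae-won's holdings (Priya's stake shrinks), so Dae-won is the only person who could newly come to control Ridgeback.
Dae-won holds 55% of Caldera, so Dae-won controls Caldera.
Dae-won holds 100% of Arbor, so Dae-won controls Arbor.
Neither Dae-won nor any entity Dae-won controls holds any voting interest in Ridgeback.
So before the transaction, Dae-won does not control Ridgeback.
After the purchase, Dae-won's direct stake in Corven rises to 10% + 46% = 56%, and Priya's stake falls to 4%.
Dae-won holds 56% of Corven, so Dae-won controls Corven.
Corven holds 59% of Ridgeback, so Dae-won controls Ridgeback.
Dae-won did not control Ridgeback before and does after, so the clause is triggered.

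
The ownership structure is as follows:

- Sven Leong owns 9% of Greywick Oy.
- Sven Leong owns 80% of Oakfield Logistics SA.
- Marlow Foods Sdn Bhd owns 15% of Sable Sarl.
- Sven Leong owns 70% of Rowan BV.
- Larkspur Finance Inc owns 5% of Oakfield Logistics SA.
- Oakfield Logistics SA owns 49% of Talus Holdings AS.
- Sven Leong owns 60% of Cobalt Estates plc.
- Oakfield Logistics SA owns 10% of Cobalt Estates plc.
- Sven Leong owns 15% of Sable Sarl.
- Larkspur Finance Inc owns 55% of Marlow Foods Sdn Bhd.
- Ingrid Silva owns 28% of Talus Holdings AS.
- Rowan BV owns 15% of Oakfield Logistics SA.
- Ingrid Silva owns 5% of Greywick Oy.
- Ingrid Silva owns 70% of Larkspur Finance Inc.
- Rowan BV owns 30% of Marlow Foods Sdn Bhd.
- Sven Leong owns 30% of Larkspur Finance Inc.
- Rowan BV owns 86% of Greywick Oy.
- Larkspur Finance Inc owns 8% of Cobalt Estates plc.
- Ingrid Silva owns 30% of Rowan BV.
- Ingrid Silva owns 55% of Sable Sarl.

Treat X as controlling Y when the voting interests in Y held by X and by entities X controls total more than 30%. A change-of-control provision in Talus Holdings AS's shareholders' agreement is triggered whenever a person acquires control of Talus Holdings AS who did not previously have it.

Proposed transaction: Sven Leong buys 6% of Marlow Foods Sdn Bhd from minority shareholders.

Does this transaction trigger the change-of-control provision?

No

The purchase changes only Sven's holdings, so Sven is the only person who could newly come to control Talus.
Sven holds 70% of Rowan, so Sven controls Rowan.
Rowan and Sven together hold 15% + 80% = 95% of Oakfield, so Sven controls Oakfield.
Oakfield holds 49% of Talus, so Sven controls Talus.
So Sven already controls Talus before the transaction.
After the purchase, Sven holds 6% of Marlow directly.
Sven controlled Talus already, so this is not a new person acquiring control; every other person's position is unchanged or reduced.
No new person acquires control, so the clause is not triggered.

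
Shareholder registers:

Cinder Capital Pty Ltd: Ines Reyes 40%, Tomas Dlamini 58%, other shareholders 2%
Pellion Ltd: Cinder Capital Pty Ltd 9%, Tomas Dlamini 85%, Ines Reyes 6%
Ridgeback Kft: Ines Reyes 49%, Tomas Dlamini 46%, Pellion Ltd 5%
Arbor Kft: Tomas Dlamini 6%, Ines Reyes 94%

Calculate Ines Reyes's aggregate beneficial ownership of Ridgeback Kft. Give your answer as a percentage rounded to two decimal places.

Ines reaches Ridgeback along 3 paths.
Direct stake: 49% = 49%.
Via Cinder → Pellion: 40% × 9% × 5% = 0.18%.
Via Pellion: 6% × 5% = 0.3%.
Total: 49% + 0.18% + 0.3% = 49.48%.

49.48%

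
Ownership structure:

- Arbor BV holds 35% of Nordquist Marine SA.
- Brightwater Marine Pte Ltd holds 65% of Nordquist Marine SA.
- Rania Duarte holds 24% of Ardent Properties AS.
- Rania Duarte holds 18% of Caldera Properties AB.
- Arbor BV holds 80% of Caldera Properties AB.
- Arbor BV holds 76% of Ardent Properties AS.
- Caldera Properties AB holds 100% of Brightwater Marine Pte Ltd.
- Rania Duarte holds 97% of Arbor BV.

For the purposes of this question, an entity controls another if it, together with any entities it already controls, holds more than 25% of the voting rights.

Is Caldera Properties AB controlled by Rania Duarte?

Yes

Rania holds 97% of Arbor, so Rania controls Arbor.
Rania and Arbor together hold 18% + 80% = 98% of Caldera, so Rania controls Caldera.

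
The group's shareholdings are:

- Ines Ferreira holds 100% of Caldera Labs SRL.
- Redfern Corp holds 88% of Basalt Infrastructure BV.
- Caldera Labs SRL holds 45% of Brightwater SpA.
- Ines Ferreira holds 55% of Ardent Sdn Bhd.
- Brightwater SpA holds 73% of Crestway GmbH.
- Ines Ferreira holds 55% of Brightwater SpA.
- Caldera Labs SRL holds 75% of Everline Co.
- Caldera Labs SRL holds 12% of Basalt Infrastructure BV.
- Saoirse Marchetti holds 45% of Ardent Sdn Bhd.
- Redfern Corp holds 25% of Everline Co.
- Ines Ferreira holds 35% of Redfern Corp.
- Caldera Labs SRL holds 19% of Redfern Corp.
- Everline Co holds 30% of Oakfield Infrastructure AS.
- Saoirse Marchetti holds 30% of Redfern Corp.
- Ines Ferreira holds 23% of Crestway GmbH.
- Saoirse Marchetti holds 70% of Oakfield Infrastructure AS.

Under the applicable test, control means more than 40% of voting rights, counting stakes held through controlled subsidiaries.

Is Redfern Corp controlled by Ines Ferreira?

Yes

Ines holds 100% of Caldera, so Ines controls Caldera.
Ines and Caldera together hold 35% + 19% = 54% of Redfern, so Ines controls Redfern.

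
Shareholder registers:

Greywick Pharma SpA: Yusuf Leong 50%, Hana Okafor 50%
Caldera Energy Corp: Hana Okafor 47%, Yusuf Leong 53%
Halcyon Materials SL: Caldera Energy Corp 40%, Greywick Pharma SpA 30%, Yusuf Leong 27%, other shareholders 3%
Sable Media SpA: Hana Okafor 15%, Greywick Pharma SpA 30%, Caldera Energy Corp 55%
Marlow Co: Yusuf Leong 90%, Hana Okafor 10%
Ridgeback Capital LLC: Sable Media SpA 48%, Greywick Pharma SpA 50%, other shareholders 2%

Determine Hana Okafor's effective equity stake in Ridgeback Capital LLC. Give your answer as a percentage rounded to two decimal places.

51.81%

Hana reaches Ridgeback along 4 paths.
Via Sable: 15% × 48% = 7.2%.
Via Greywick → Sable: 50% × 30% × 48% = 7.2%.
Via Caldera → Sable: 47% × 55% × 48% = 12.408%.
Via Greywick: 50% × 50% = 25%.
Total: 7.2% + 7.2% + 12.408% + 25% = 51.808%.
Rounded: 51.81%.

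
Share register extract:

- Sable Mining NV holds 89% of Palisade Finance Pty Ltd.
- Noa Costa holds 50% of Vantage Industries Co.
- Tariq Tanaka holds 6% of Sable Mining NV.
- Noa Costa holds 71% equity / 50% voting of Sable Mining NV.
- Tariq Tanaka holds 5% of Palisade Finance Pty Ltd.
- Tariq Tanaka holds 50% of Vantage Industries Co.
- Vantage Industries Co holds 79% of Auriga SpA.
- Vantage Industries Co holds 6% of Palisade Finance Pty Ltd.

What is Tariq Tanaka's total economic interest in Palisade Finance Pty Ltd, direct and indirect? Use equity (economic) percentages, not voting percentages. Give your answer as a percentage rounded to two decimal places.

13.34%

Tariq reaches Palisade along 3 paths.
Via Vantage: 50% × 6% = 3%.
Direct stake: 5% = 5%.
Via Sable: 6% × 89% = 5.34%.
Total: 3% + 5% + 5.34% = 13.34%.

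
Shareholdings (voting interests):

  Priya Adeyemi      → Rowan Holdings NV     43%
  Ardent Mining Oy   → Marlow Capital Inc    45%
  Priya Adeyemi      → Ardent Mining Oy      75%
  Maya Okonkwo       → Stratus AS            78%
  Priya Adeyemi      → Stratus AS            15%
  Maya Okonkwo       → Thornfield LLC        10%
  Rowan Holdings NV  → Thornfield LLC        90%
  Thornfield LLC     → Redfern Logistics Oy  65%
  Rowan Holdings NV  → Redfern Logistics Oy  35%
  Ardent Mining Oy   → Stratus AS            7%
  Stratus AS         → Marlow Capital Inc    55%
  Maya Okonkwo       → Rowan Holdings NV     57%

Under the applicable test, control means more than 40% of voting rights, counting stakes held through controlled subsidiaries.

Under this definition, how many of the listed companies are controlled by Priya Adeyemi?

Priya holds 75% of Ardent, so Priya controls Ardent.
Priya holds 43% of Rowan, so Priya controls Rowan.
Rowan holds 90% of Thornfield, so Priya controls Thornfield.
Ardent holds 45% of Marlow, so Priya controls Marlow.
Rowan and Thornfield together hold 35% + 65% = 100% of Redfern, so Priya controls Redfern.
No other company's threshold is met.
Priya controls 5 companies.

5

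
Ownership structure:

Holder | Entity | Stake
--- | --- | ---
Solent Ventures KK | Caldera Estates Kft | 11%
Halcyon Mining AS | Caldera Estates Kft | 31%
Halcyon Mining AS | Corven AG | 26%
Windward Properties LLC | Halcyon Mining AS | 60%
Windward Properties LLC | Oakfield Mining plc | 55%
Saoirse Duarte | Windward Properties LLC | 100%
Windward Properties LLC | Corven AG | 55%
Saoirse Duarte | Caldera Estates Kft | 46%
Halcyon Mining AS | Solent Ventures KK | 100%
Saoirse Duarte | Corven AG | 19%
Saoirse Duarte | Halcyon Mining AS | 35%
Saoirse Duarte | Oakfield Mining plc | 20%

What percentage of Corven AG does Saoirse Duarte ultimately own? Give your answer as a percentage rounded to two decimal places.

Saoirse reaches Corven along 4 paths.
Via Windward: 100% × 55% = 55%.
Via Halcyon: 35% × 26% = 9.1%.
Via Windward → Halcyon: 100% × 60% × 26% = 15.6%.
Direct stake: 19% = 19%.
Total: 55% + 9.1% + 15.6% + 19% = 98.7%.
Rounded: 98.70%.

98.70%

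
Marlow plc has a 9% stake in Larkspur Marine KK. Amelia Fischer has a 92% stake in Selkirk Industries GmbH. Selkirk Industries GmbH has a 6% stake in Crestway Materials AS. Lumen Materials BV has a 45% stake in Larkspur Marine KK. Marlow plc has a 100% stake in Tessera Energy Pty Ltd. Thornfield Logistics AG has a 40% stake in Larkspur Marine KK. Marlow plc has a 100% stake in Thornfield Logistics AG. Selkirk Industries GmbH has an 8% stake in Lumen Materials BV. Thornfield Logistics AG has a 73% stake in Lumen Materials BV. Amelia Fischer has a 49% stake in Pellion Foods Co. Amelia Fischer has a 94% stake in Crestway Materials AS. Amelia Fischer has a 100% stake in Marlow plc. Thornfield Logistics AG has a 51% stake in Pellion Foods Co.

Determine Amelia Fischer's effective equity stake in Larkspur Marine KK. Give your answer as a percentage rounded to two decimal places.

Amelia reaches Larkspur along 4 paths.
Via Marlow: 100% × 9% = 9%.
Via Selkirk → Lumen: 92% × 8% × 45% = 3.312%.
Via Marlow → Thornfield → Lumen: 100% × 100% × 73% × 45% = 32.85%.
Via Marlow → Thornfield: 100% × 100% × 40% = 40%.
Total: 9% + 3.312% + 32.85% + 40% = 85.162%.
Rounded: 85.16%.

85.16%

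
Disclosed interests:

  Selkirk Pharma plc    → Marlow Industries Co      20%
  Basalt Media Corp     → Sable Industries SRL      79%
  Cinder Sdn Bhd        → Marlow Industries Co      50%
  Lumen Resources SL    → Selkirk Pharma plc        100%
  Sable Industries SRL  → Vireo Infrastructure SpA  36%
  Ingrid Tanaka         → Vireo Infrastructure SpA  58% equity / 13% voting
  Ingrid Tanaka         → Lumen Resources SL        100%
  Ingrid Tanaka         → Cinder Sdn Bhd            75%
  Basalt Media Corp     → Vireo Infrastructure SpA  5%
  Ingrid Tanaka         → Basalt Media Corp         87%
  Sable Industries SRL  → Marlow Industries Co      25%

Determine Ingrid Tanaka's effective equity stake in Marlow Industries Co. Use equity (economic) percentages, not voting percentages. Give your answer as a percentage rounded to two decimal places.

74.68%

Ingrid reaches Marlow along 3 paths.
Via Basalt → Sable: 87% × 79% × 25% = 17.1825%.
Via Lumen → Selkirk: 100% × 100% × 20% = 20%.
Via Cinder: 75% × 50% = 37.5%.
Total: 17.1825% + 20% + 37.5% = 74.6825%.
Rounded: 74.68%.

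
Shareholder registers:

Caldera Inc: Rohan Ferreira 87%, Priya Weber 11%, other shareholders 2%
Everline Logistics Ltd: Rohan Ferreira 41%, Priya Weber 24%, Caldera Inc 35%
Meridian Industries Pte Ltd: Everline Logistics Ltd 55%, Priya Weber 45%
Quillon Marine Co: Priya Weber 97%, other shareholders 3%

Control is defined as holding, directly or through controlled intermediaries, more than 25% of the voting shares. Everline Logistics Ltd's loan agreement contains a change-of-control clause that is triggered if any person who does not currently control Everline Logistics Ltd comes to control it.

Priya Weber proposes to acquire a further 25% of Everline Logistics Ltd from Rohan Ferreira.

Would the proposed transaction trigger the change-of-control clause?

Yes

The purchase adds only to Priya's holdings (Rohan's stake shrinks), so Priya is the only person who could newly come to control Everline.
Priya holds 45% of Meridian, so Priya controls Meridian.
Priya holds 97% of Quillon, so Priya controls Quillon.
In Everline, Priya's side holds only 24%, not > 25%.
So before the transaction, Priya does not control Everline.
After the purchase, Priya's direct stake in Everline rises to 24% + 25% = 49%, and Rohan's stake falls to 16%.
Priya holds 49% of Everline, so Priya controls Everline.
Priya did not control Everline before and does after, so the clause is triggered.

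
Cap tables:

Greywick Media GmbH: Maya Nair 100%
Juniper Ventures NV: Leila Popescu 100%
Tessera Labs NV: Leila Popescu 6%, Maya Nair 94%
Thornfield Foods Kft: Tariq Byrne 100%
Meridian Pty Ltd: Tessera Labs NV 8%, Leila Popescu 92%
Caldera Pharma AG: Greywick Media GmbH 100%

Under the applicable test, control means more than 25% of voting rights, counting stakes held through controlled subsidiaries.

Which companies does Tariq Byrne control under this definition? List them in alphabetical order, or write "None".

Thornfield Foods Kft

Tariq holds 100% of Thornfield, so Tariq controls Thornfield.
No other company's threshold is met.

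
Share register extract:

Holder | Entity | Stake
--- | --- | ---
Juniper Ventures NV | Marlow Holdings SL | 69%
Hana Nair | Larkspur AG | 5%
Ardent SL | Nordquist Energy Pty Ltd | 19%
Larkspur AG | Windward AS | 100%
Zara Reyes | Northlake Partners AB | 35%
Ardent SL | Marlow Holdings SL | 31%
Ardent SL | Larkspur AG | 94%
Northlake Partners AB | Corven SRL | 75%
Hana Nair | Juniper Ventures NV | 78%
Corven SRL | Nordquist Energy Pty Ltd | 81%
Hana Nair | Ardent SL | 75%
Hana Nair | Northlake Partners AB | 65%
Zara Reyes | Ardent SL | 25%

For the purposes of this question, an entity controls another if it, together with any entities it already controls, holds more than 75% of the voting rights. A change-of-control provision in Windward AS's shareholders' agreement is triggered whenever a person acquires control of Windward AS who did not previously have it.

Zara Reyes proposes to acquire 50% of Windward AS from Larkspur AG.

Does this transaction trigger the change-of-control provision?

No

The purchase adds only to Zara's holdings (Larkspur's stake shrinks), so Zara is the only person who could newly come to control Windward.
Zara's largest direct stake is 35% in Northlake, which does not meet the threshold, so Zara controls no company.
Neither Zara nor any entity Zara controls holds any voting interest in Windward.
So before the transaction, Zara does not control Windward.
After the purchase, Zara holds 50% of Windward directly, and Larkspur's stake falls to 50%.
After the transaction, Zara's side holds 50% of Windward, not > 75%, so Zara still does not control Windward.
No new person acquires control, so the clause is not triggered.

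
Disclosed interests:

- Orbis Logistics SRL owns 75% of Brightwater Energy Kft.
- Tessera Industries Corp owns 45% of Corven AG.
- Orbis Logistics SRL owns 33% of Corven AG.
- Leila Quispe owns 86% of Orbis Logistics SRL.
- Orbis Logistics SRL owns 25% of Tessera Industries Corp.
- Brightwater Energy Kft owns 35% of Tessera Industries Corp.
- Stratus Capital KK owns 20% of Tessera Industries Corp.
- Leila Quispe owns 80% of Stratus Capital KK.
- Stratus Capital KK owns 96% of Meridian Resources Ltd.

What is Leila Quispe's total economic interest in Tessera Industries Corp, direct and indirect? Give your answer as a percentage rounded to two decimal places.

60.08%

Leila reaches Tessera along 3 paths.
Via Orbis → Brightwater: 86% × 75% × 35% = 22.575%.
Via Stratus: 80% × 20% = 16%.
Via Orbis: 86% × 25% = 21.5%.
Total: 22.575% + 16% + 21.5% = 60.075%.
Rounded: 60.08%.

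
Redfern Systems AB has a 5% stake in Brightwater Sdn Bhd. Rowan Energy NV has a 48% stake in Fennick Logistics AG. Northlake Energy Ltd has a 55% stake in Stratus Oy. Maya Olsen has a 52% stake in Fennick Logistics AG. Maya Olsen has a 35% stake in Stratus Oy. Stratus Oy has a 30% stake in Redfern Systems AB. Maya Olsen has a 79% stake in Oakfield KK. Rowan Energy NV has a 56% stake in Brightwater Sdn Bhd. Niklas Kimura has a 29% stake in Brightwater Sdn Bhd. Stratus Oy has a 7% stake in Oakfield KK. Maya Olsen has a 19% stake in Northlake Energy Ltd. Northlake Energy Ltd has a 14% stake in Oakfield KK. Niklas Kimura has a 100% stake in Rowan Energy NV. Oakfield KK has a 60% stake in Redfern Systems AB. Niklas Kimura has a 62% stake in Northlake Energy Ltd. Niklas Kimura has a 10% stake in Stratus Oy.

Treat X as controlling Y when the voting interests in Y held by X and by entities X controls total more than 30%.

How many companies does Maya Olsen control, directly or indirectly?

4

Maya holds 35% of Stratus, so Maya controls Stratus.
Stratus and Maya together hold 7% + 79% = 86% of Oakfield, so Maya controls Oakfield.
Oakfield and Stratus together hold 60% + 30% = 90% of Redfern, so Maya controls Redfern.
Maya holds 52% of Fennick, so Maya controls Fennick.
No other company's threshold is met.
Maya controls 4 companies.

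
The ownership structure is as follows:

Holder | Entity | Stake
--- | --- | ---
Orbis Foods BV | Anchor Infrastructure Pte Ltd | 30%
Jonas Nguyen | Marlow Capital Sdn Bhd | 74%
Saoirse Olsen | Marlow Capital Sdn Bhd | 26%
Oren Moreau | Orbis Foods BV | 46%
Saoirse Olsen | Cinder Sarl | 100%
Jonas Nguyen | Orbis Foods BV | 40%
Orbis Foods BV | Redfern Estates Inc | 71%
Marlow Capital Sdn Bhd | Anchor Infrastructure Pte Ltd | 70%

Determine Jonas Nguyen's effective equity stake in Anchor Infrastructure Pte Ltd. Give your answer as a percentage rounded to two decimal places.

Jonas reaches Anchor along 2 paths.
Via Orbis: 40% × 30% = 12%.
Via Marlow: 74% × 70% = 51.8%.
Total: 12% + 51.8% = 63.8%.
Rounded: 63.80%.

63.80%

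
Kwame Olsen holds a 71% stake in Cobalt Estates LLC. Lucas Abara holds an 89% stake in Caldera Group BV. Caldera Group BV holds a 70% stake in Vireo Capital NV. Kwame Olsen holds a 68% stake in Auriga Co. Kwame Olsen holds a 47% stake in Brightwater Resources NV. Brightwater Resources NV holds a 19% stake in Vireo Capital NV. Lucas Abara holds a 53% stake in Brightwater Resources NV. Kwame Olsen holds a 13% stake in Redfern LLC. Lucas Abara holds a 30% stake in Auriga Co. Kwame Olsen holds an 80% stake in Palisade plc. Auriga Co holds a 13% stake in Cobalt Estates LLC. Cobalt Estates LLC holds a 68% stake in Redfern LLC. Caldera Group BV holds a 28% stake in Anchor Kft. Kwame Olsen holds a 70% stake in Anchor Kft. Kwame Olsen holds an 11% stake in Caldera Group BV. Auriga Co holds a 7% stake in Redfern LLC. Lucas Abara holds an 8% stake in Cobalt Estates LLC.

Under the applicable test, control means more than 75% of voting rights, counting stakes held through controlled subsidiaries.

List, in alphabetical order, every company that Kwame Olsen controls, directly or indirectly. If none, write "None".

Palisade plc

Kwame holds 80% of Palisade, so Kwame controls Palisade.
No other company's threshold is met.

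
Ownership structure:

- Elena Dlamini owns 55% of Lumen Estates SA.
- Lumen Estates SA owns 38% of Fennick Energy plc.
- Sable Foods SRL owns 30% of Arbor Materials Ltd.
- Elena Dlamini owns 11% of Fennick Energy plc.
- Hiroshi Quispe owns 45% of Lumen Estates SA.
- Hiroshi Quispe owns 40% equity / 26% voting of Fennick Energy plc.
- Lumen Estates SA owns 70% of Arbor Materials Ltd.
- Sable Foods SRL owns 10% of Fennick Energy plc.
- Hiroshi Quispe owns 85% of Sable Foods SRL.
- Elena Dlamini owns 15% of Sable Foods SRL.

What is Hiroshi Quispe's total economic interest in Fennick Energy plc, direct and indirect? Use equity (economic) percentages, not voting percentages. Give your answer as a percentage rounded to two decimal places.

Hiroshi reaches Fennick along 3 paths.
Direct stake: 40% = 40%.
Via Sable: 85% × 10% = 8.5%.
Via Lumen: 45% × 38% = 17.1%.
Total: 40% + 8.5% + 17.1% = 65.6%.
Rounded: 65.60%.

65.60%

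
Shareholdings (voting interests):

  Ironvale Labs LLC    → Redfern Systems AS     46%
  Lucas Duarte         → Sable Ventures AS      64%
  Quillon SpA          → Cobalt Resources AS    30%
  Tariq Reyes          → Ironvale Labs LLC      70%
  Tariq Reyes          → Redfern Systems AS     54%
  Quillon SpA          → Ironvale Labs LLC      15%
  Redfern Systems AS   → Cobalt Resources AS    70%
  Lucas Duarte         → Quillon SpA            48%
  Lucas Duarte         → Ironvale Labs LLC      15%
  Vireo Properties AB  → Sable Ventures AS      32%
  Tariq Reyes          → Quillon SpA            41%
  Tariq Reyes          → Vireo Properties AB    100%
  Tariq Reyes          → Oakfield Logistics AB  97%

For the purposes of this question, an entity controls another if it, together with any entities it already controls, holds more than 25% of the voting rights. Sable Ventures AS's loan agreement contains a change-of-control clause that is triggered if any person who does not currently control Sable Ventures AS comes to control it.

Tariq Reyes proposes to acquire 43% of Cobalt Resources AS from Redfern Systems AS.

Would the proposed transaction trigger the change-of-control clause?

The purchase adds only to Tariq's holdings (Redfern's stake shrinks), so Tariq is the only person who could newly come to control Sable.
Tariq holds 100% of Vireo, so Tariq controls Vireo.
Vireo holds 32% of Sable, so Tariq controls Sable.
So Tariq already controls Sable before the transaction.
After the purchase, Tariq holds 43% of Cobalt directly, and Redfern's stake falls to 27%.
Tariq controlled Sable already, so this is not a new person acquiring control; every other person's position is unchanged or reduced.
No new person acquires control, so the clause is not triggered.

No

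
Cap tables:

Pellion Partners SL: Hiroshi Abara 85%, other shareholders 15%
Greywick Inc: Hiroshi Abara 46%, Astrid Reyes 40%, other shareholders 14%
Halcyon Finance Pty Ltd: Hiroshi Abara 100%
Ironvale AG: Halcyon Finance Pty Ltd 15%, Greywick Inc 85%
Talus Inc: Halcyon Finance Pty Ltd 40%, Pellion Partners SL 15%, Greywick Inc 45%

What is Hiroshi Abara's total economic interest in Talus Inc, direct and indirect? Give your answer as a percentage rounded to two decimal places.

Hiroshi reaches Talus along 3 paths.
Via Halcyon: 100% × 40% = 40%.
Via Pellion: 85% × 15% = 12.75%.
Via Greywick: 46% × 45% = 20.7%.
Total: 40% + 12.75% + 20.7% = 73.45%.

73.45%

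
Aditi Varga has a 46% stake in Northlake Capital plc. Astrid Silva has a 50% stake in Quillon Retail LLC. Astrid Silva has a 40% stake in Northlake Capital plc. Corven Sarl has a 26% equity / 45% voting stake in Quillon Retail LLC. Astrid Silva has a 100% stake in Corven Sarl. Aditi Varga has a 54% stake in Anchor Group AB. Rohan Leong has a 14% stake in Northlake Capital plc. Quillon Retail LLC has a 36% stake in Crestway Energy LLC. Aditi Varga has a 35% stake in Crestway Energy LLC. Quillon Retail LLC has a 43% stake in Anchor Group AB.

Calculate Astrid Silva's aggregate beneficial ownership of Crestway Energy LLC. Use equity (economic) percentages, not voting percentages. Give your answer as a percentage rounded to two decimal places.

Astrid reaches Crestway along 2 paths.
Via Quillon: 50% × 36% = 18%.
Via Corven → Quillon: 100% × 26% × 36% = 9.36%.
Total: 18% + 9.36% = 27.36%.

27.36%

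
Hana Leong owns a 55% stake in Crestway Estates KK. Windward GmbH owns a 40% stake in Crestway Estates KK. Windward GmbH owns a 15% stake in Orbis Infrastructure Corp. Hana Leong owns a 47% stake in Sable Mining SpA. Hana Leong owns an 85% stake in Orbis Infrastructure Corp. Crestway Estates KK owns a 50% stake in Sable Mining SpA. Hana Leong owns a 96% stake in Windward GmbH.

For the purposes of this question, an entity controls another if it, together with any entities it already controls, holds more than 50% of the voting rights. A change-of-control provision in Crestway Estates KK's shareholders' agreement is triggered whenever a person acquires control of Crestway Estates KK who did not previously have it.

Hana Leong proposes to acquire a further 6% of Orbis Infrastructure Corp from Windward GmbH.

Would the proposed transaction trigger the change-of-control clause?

The purchase adds only to Hana's holdings (Windward's stake shrinks), so Hana is the only person who could newly come to control Crestway.
Hana holds 96% of Windward, so Hana controls Windward.
Hana and Windward together hold 55% + 40% = 95% of Crestway, so Hana controls Crestway.
So Hana already controls Crestway before the transaction.
After the purchase, Hana's direct stake in Orbis rises to 85% + 6% = 91%, and Windward's stake falls to 9%.
Hana controlled Crestway already, so this is not a new person acquiring control; every other person's position is unchanged or reduced.
No new person acquires control, so the clause is not triggered.

No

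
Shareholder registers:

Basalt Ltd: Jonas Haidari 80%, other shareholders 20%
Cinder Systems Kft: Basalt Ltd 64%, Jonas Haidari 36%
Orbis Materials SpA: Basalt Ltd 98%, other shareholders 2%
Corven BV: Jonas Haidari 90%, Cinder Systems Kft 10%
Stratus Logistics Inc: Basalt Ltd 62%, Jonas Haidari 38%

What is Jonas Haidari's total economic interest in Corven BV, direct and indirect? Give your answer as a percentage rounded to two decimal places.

98.72%

Jonas reaches Corven along 3 paths.
Direct stake: 90% = 90%.
Via Basalt → Cinder: 80% × 64% × 10% = 5.12%.
Via Cinder: 36% × 10% = 3.6%.
Total: 90% + 5.12% + 3.6% = 98.72%.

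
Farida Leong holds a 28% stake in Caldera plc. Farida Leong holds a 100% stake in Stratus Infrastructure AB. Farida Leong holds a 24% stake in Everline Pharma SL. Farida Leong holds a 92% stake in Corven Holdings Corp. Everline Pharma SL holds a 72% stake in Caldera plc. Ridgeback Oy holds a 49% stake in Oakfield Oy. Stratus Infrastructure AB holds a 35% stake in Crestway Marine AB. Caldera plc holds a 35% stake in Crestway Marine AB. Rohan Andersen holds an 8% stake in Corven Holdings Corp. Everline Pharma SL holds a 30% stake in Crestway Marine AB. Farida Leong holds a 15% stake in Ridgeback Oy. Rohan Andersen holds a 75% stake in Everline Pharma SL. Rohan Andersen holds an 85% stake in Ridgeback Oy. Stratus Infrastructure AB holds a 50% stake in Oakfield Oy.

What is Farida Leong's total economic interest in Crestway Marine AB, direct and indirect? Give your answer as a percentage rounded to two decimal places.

Farida reaches Crestway along 4 paths.
Via Everline → Caldera: 24% × 72% × 35% = 6.048%.
Via Caldera: 28% × 35% = 9.8%.
Via Stratus: 100% × 35% = 35%.
Via Everline: 24% × 30% = 7.2%.
Total: 6.048% + 9.8% + 35% + 7.2% = 58.048%.
Rounded: 58.05%.

58.05%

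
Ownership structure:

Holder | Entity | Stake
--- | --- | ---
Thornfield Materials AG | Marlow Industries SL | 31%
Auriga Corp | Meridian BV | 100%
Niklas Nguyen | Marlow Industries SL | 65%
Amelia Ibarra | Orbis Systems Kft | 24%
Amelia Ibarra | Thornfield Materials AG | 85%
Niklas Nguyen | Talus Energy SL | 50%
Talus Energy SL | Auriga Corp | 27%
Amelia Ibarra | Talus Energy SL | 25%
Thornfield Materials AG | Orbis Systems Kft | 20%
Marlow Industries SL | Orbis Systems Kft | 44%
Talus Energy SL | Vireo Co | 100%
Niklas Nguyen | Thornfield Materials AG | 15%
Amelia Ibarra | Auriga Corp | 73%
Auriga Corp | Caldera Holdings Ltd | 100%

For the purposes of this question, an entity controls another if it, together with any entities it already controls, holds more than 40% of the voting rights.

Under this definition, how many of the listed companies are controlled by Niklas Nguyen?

Niklas holds 50% of Talus, so Niklas controls Talus.
Niklas holds 65% of Marlow, so Niklas controls Marlow.
Marlow holds 44% of Orbis, so Niklas controls Orbis.
Talus holds 100% of Vireo, so Niklas controls Vireo.
No other company's threshold is met.
Niklas controls 4 companies.

4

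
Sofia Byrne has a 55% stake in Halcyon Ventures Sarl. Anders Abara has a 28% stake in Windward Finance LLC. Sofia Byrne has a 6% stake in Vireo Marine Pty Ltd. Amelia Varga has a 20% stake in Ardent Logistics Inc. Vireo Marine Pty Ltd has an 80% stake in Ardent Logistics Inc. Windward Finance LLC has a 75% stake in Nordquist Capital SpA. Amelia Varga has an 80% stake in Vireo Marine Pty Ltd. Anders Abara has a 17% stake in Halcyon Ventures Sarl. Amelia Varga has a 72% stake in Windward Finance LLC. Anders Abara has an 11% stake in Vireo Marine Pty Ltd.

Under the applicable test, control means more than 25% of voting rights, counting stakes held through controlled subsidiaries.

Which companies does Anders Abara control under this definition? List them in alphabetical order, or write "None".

Nordquist Capital SpA, Windward Finance LLC

Anders holds 28% of Windward, so Anders controls Windward.
Windward holds 75% of Nordquist, so Anders controls Nordquist.
No other company's threshold is met.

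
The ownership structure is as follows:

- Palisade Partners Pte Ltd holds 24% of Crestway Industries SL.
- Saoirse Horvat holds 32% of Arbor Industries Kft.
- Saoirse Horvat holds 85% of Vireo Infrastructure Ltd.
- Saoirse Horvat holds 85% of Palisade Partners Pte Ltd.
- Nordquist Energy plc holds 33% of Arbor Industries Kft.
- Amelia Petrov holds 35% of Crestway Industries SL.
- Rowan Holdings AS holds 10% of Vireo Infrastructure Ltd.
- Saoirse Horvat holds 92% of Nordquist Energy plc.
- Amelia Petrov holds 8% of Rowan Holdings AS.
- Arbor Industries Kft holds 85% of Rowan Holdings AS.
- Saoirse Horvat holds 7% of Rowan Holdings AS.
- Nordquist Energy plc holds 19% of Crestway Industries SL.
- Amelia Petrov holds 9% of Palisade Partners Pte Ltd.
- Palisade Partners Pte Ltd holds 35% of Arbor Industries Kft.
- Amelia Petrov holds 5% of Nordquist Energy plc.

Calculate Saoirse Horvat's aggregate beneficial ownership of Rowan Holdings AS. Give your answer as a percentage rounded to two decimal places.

Saoirse reaches Rowan along 4 paths.
Via Arbor: 32% × 85% = 27.2%.
Via Nordquist → Arbor: 92% × 33% × 85% = 25.806%.
Via Palisade → Arbor: 85% × 35% × 85% = 25.2875%.
Direct stake: 7% = 7%.
Total: 27.2% + 25.806% + 25.2875% + 7% = 85.2935%.
Rounded: 85.29%.

85.29%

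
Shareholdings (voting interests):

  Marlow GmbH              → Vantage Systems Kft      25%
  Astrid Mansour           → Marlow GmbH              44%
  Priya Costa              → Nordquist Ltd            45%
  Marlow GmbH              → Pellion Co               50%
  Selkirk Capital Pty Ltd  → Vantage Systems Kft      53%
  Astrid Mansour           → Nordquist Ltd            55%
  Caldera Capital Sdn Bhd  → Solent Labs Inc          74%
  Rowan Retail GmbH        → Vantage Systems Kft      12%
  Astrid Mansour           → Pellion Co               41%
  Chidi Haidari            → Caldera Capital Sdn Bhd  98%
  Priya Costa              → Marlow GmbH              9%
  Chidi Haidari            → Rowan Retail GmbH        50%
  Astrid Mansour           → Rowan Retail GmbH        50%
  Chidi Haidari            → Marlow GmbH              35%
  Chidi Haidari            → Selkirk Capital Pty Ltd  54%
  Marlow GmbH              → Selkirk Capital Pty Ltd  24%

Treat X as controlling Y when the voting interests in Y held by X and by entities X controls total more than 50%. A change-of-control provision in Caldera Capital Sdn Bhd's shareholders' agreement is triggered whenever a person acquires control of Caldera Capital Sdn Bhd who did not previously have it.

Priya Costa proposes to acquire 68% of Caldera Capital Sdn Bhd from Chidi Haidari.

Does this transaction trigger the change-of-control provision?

The purchase adds only to Priya's holdings (Chidi's stake shrinks), so Priya is the only person who could newly come to control Caldera.
Priya's largest direct stake is 45% in Nordquist, which does not meet the threshold, so Priya controls no company.
Neither Priya nor any entity Priya controls holds any voting interest in Caldera.
So before the transaction, Priya does not control Caldera.
After the purchase, Priya holds 68% of Caldera directly, and Chidi's stake falls to 30%.
Priya holds 68% of Caldera, so Priya controls Caldera.
Priya did not control Caldera before and does after, so the clause is triggered.

Yes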